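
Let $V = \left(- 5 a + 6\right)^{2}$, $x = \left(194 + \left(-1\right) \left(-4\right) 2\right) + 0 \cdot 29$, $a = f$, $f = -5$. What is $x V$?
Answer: $194122$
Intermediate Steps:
$a = -5$
$x = 202$ ($x = \left(194 + 4 \cdot 2\right) + 0 = \left(194 + 8\right) + 0 = 202 + 0 = 202$)
$V = 961$ ($V = \left(\left(-5\right) \left(-5\right) + 6\right)^{2} = \left(25 + 6\right)^{2} = 31^{2} = 961$)
$x V = 202 \cdot 961 = 194122$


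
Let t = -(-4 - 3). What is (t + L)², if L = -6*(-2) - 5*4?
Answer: 1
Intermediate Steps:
L = -8 (L = 12 - 20 = -8)
t = 7 (t = -1*(-7) = 7)
(t + L)² = (7 - 8)² = (-1)² = 1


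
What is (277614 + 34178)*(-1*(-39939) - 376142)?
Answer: -104825405776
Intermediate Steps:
(277614 + 34178)*(-1*(-39939) - 376142) = 311792*(39939 - 376142) = 311792*(-336203) = -104825405776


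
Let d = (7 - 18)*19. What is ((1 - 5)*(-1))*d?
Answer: -836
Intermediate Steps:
d = -209 (d = -11*19 = -209)
((1 - 5)*(-1))*d = ((1 - 5)*(-1))*(-209) = -4*(-1)*(-209) = 4*(-209) = -836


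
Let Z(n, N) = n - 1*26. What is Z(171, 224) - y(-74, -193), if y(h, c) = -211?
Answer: 356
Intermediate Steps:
Z(n, N) = -26 + n (Z(n, N) = n - 26 = -26 + n)
Z(171, 224) - y(-74, -193) = (-26 + 171) - 1*(-211) = 145 + 211 = 356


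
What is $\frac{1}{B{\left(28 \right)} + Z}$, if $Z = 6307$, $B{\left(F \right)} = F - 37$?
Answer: $\frac{1}{6298} \approx 0.00015878$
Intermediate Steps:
$B{\left(F \right)} = -37 + F$ ($B{\left(F \right)} = F - 37 = -37 + F$)
$\frac{1}{B{\left(28 \right)} + Z} = \frac{1}{\left(-37 + 28\right) + 6307} = \frac{1}{-9 + 6307} = \frac{1}{6298}$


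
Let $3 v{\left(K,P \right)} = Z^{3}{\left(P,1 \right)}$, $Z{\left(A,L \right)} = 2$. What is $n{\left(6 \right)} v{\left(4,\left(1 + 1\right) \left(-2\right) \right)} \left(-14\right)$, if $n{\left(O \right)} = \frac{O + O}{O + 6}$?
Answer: $- \frac{112}{3} \approx -37.333$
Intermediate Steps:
$v{\left(K,P \right)} = \frac{8}{3}$ ($v{\left(K,P \right)} = \frac{2^{3}}{3} = \frac{1}{3} \cdot 8 = \frac{8}{3}$)
$n{\left(O \right)} = \frac{2 O}{6 + O}$
$n{\left(6 \right)} v{\left(4,\left(1 + 1\right) \left(-2\right) \right)} \left(-14\right) = 2 \cdot 6 \frac{1}{6 + 6} \cdot \frac{8}{3} \left(-14\right) = 2 \cdot 6 \cdot \frac{1}{12} \cdot \frac{8}{3} \left(-14\right) = 1 \cdot \frac{8}{3} \left(-14\right) = \frac{8}{3} \left(-14\right) = - \frac{112}{3}$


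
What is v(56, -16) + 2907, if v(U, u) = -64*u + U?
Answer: 3987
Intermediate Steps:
v(U, u) = U - 64*u
v(56, -16) + 2907 = (56 - 64*(-16)) + 2907 = (56 + 1024) + 2907 = 1080 + 2907 = 3987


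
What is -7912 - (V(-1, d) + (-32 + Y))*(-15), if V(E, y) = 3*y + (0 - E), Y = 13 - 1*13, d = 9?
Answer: -7972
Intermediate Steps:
Y = 0 (Y = 13 - 13 = 0)
V(E, y) = -E + 3*y (V(E, y) = 3*y - E = -E + 3*y)
-7912 - (V(-1, d) + (-32 + Y))*(-15) = -7912 - ((-1*(-1) + 3*9) + (-32 + 0))*(-15) = -7912 - ((1 + 27) - 32)*(-15) = -7912 - (28 - 32)*(-15) = -7912 - (-4)*(-15) = -7912 - 1*60 = -7912 - 60 = -7972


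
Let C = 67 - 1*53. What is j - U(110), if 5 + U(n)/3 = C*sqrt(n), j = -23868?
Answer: -23853 - 42*sqrt(110) ≈ -24294.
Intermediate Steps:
C = 14 (C = 67 - 53 = 14)
U(n) = -15 + 42*sqrt(n) (U(n) = -15 + 3*(14*sqrt(n)) = -15 + 42*sqrt(n))
j - U(110) = -23868 - (-15 + 42*sqrt(110)) = -23868 + (15 - 42*sqrt(110)) = -23853 - 42*sqrt(110)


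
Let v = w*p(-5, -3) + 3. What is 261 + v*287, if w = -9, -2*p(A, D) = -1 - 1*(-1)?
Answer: 1122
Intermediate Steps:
p(A, D) = 0 (p(A, D) = -(-1 - 1*(-1))/2 = -(-1 + 1)/2 = -½*0 = 0)
v = 3 (v = -9*0 + 3 = 0 + 3 = 3)
261 + v*287 = 261 + 3*287 = 261 + 861 = 1122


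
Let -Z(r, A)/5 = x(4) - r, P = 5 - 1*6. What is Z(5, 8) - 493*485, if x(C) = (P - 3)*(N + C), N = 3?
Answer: -238940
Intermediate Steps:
P = -1 (P = 5 - 6 = -1)
x(C) = -12 - 4*C (x(C) = (-1 - 3)*(3 + C) = -4*(3 + C) = -12 - 4*C)
Z(r, A) = 140 + 5*r (Z(r, A) = -5*((-12 - 4*4) - r) = -5*((-12 - 16) - r) = -5*(-28 - r) = 140 + 5*r)
Z(5, 8) - 493*485 = (140 + 5*5) - 493*485 = (140 + 25) - 239105 = 165 - 239105 = -238940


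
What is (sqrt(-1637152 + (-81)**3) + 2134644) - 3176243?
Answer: -1041599 + 7*I*sqrt(44257) ≈ -1.0416e+6 + 1472.6*I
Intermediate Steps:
(sqrt(-1637152 + (-81)**3) + 2134644) - 3176243 = (sqrt(-1637152 - 531441) + 2134644) - 3176243 = (sqrt(-2168593) + 2134644) - 3176243 = (7*I*sqrt(44257) + 2134644) - 3176243 = (2134644 + 7*I*sqrt(44257)) - 3176243 = -1041599 + 7*I*sqrt(44257)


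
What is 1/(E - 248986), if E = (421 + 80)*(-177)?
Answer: -1/337663 ≈ -2.9615e-6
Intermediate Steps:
E = -88677 (E = 501*(-177) = -88677)
1/(E - 248986) = 1/(-88677 - 248986) = 1/(-337663) = -1/337663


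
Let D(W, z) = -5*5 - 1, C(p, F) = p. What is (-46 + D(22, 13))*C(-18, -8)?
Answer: 1296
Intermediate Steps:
D(W, z) = -26 (D(W, z) = -25 - 1 = -26)
(-46 + D(22, 13))*C(-18, -8) = (-46 - 26)*(-18) = -72*(-18) = 1296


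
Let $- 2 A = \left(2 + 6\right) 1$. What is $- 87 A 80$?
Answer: $27840$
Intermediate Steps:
$A = -4$ ($A = - \frac{\left(2 + 6\right) 1}{2} = - \frac{8 \cdot 1}{2} = \left(- \frac{1}{2}\right) 8 = -4$)
$- 87 A 80 = \left(-87\right) \left(-4\right) 80 = 348 \cdot 80 = 27840$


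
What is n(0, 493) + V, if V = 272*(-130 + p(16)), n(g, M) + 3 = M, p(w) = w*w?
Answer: 34762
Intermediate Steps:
p(w) = w**2
n(g, M) = -3 + M
V = 34272 (V = 272*(-130 + 16**2) = 272*(-130 + 256) = 272*126 = 34272)
n(0, 493) + V = (-3 + 493) + 34272 = 490 + 34272 = 34762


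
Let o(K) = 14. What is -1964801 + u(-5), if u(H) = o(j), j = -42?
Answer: -1964787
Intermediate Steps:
u(H) = 14
-1964801 + u(-5) = -1964801 + 14 = -1964787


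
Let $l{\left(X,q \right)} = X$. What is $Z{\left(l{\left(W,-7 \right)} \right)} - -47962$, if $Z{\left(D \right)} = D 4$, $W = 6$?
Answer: $47986$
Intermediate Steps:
$Z{\left(D \right)} = 4 D$
$Z{\left(l{\left(W,-7 \right)} \right)} - -47962 = 4 \cdot 6 - -47962 = 24 + 47962 = 47986$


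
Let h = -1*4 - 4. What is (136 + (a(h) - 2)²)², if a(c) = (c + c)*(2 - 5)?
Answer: 5071504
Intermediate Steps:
h = -8 (h = -4 - 4 = -8)
a(c) = -6*c (a(c) = (2*c)*(-3) = -6*c)
(136 + (a(h) - 2)²)² = (136 + (-6*(-8) - 2)²)² = (136 + (48 - 2)²)² = (136 + 46²)² = (136 + 2116)² = 2252² = 5071504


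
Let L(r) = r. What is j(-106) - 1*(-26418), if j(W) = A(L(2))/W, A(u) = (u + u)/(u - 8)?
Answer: 4200463/159 ≈ 26418.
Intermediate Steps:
A(u) = 2*u/(-8 + u) (A(u) = (2*u)/(-8 + u) = 2*u/(-8 + u))
j(W) = -2/(3*W) (j(W) = (2*2/(-8 + 2))/W = (2*2/(-6))/W = (2*2*(-⅙))/W = -2/(3*W))
j(-106) - 1*(-26418) = -⅔/(-106) - 1*(-26418) = -⅔*(-1/106) + 26418 = 1/159 + 26418 = 4200463/159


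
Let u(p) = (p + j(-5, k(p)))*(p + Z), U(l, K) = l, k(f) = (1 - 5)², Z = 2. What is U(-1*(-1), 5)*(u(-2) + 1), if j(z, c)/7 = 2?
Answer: 1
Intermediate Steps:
k(f) = 16 (k(f) = (-4)² = 16)
j(z, c) = 14 (j(z, c) = 7*2 = 14)
u(p) = (2 + p)*(14 + p) (u(p) = (p + 14)*(p + 2) = (14 + p)*(2 + p) = (2 + p)*(14 + p))
U(-1*(-1), 5)*(u(-2) + 1) = (-1*(-1))*((28 + (-2)² + 16*(-2)) + 1) = 1*((28 + 4 - 32) + 1) = 1*(0 + 1) = 1*1 = 1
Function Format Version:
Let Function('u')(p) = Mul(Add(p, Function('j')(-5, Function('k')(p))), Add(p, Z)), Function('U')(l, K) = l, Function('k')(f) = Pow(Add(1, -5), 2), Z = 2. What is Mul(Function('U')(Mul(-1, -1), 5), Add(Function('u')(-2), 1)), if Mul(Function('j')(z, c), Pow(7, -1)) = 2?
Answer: 1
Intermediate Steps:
Function('k')(f) = 16 (Function('k')(f) = Pow(-4, 2) = 16)
Function('j')(z, c) = 14 (Function('j')(z, c) = Mul(7, 2) = 14)
Function('u')(p) = Mul(Add(2, p), Add(14, p)) (Function('u')(p) = Mul(Add(p, 14), Add(p, 2)) = Mul(Add(14, p), Add(2, p)) = Mul(Add(2, p), Add(14, p)))
Mul(Function('U')(Mul(-1, -1), 5), Add(Function('u')(-2), 1)) = Mul(Mul(-1, -1), Add(Add(28, Pow(-2, 2), Mul(16, -2)), 1)) = Mul(1, Add(Add(28, 4, -32), 1)) = Mul(1, Add(0, 1)) = Mul(1, 1) = 1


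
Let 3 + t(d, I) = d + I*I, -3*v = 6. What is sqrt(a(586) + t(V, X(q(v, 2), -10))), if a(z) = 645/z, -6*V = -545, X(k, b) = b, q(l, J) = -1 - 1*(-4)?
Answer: sqrt(145978167)/879 ≈ 13.745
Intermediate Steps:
v = -2 (v = -1/3*6 = -2)
q(l, J) = 3 (q(l, J) = -1 + 4 = 3)
V = 545/6 (V = -1/6*(-545) = 545/6 ≈ 90.833)
t(d, I) = -3 + d + I**2 (t(d, I) = -3 + (d + I*I) = -3 + (d + I**2) = -3 + d + I**2)
sqrt(a(586) + t(V, X(q(v, 2), -10))) = sqrt(645/586 + (-3 + 545/6 + (-10)**2)) = sqrt(645*(1/586) + (-3 + 545/6 + 100)) = sqrt(645/586 + 1127/6) = sqrt(166073/879) = sqrt(145978167)/879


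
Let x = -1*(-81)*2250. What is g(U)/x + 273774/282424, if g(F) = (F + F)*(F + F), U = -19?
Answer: 12575782939/12867943500 ≈ 0.97730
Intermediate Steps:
g(F) = 4*F² (g(F) = (2*F)*(2*F) = 4*F²)
x = 182250 (x = 81*2250 = 182250)
g(U)/x + 273774/282424 = (4*(-19)²)/182250 + 273774/282424 = (4*361)*(1/182250) + 273774*(1/282424) = 1444*(1/182250) + 136887/141212 = 722/91125 + 136887/141212 = 12575782939/12867943500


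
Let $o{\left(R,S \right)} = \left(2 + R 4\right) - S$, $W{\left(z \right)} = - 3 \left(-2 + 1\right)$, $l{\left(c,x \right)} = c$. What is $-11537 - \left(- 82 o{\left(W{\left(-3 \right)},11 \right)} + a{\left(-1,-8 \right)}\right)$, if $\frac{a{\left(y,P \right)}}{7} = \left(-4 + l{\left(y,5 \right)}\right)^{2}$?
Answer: $-11466$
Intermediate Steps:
$a{\left(y,P \right)} = 7 \left(-4 + y\right)^{2}$
$W{\left(z \right)} = 3$ ($W{\left(z \right)} = \left(-3\right) \left(-1\right) = 3$)
$o{\left(R,S \right)} = 2 - S + 4 R$ ($o{\left(R,S \right)} = \left(2 + 4 R\right) - S = 2 - S + 4 R$)
$-11537 - \left(- 82 o{\left(W{\left(-3 \right)},11 \right)} + a{\left(-1,-8 \right)}\right) = -11537 - \left(- 82 \left(2 - 11 + 4 \cdot 3\right) + 7 \left(-4 - 1\right)^{2}\right) = -11537 - \left(- 82 \left(2 - 11 + 12\right) + 7 \left(-5\right)^{2}\right) = -11537 - \left(\left(-82\right) 3 + 7 \cdot 25\right) = -11537 - \left(-246 + 175\right) = -11537 - -71 = -11537 + 71 = -11466$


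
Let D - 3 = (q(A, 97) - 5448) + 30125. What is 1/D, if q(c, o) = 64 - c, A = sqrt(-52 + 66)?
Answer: 12372/306132761 + sqrt(14)/612265522 ≈ 4.0420e-5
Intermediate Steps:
A = sqrt(14) ≈ 3.7417
D = 24744 - sqrt(14) (D = 3 + (((64 - sqrt(14)) - 5448) + 30125) = 3 + ((-5384 - sqrt(14)) + 30125) = 3 + (24741 - sqrt(14)) = 24744 - sqrt(14) ≈ 24740.)
1/D = 1/(24744 - sqrt(14))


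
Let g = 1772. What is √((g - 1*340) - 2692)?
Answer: 6*I*√35 ≈ 35.496*I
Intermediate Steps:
√((g - 1*340) - 2692) = √((1772 - 1*340) - 2692) = √((1772 - 340) - 2692) = √(1432 - 2692) = √(-1260) = 6*I*√35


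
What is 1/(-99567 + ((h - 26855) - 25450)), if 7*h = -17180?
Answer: -7/1080284 ≈ -6.4798e-6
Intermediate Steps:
h = -17180/7 (h = (⅐)*(-17180) = -17180/7 ≈ -2454.3)
1/(-99567 + ((h - 26855) - 25450)) = 1/(-99567 + ((-17180/7 - 26855) - 25450)) = 1/(-99567 + (-205165/7 - 25450)) = 1/(-99567 - 383315/7) = 1/(-1080284/7) = -7/1080284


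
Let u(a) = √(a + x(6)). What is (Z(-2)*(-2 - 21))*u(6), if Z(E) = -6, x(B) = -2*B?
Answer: 138*I*√6 ≈ 338.03*I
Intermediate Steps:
u(a) = √(-12 + a) (u(a) = √(a - 2*6) = √(a - 12) = √(-12 + a))
(Z(-2)*(-2 - 21))*u(6) = (-6*(-2 - 21))*√(-12 + 6) = (-6*(-23))*√(-6) = 138*(I*√6) = 138*I*√6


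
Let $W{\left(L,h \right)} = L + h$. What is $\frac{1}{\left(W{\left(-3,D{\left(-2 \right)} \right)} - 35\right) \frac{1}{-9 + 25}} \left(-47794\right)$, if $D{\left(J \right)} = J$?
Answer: $\frac{95588}{5} \approx 19118.0$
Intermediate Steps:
$\frac{1}{\left(W{\left(-3,D{\left(-2 \right)} \right)} - 35\right) \frac{1}{-9 + 25}} \left(-47794\right) = \frac{1}{\left(\left(-3 - 2\right) - 35\right) \frac{1}{-9 + 25}} \left(-47794\right) = \frac{1}{\left(-5 - 35\right) \frac{1}{16}} \left(-47794\right) = \frac{1}{\left(-40\right) \frac{1}{16}} \left(-47794\right) = \frac{1}{- \frac{5}{2}} \left(-47794\right) = \left(- \frac{2}{5}\right) \left(-47794\right) = \frac{95588}{5}$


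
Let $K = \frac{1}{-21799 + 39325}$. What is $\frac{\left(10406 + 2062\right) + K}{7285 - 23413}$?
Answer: $- \frac{218514169}{282659328} \approx -0.77307$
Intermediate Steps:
$K = \frac{1}{17526} \approx 5.7058 \cdot 10^{-5}$
$\frac{\left(10406 + 2062\right) + K}{7285 - 23413} = \frac{\left(10406 + 2062\right) + \frac{1}{17526}}{7285 - 23413} = \frac{12468 + \frac{1}{17526}}{-16128} = \frac{218514169}{17526} \left(- \frac{1}{16128}\right) = - \frac{218514169}{282659328}$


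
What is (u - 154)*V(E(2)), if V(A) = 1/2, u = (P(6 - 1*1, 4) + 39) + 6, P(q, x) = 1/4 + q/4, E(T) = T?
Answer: -215/4 ≈ -53.750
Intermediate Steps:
P(q, x) = ¼ + q/4 (P(q, x) = 1*(¼) + q*(¼) = ¼ + q/4)
u = 93/2 (u = ((¼ + (6 - 1*1)/4) + 39) + 6 = ((¼ + (6 - 1)/4) + 39) + 6 = ((¼ + (¼)*5) + 39) + 6 = ((¼ + 5/4) + 39) + 6 = (3/2 + 39) + 6 = 81/2 + 6 = 93/2 ≈ 46.500)
V(A) = ½
(u - 154)*V(E(2)) = (93/2 - 154)*(½) = -215/2*½ = -215/4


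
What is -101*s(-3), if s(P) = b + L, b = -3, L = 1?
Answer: 202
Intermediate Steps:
s(P) = -2 (s(P) = -3 + 1 = -2)
-101*s(-3) = -101*(-2) = 202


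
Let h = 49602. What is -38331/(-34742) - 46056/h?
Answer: 50202785/287212114 ≈ 0.17479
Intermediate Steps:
-38331/(-34742) - 46056/h = -38331/(-34742) - 46056/49602 = -38331*(-1/34742) - 46056*1/49602 = 38331/34742 - 7676/8267 = 50202785/287212114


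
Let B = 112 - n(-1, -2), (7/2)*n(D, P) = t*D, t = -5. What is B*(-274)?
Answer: -212076/7 ≈ -30297.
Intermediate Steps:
n(D, P) = -10*D/7 (n(D, P) = 2*(-5*D)/7 = -10*D/7)
B = 774/7 (B = 112 - (-10)*(-1)/7 = 112 - 1*10/7 = 112 - 10/7 = 774/7 ≈ 110.57)
B*(-274) = (774/7)*(-274) = -212076/7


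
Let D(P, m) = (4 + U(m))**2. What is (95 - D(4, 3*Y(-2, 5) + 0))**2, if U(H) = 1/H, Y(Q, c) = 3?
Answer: 40018276/6561 ≈ 6099.4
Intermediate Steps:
D(P, m) = (4 + 1/m)**2
(95 - D(4, 3*Y(-2, 5) + 0))**2 = (95 - (1 + 4*(3*3 + 0))**2/(3*3 + 0)**2)**2 = (95 - (1 + 4*(9 + 0))**2/(9 + 0)**2)**2 = (95 - (1 + 4*9)**2/9**2)**2 = (95 - (1 + 36)**2/81)**2 = (95 - 37**2/81)**2 = (95 - 1369/81)**2 = (6326/81)**2 = 40018276/6561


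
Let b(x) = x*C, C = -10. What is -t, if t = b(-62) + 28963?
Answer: -29583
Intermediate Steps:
b(x) = -10*x (b(x) = x*(-10) = -10*x)
t = 29583 (t = -10*(-62) + 28963 = 620 + 28963 = 29583)
-t = -1*29583 = -29583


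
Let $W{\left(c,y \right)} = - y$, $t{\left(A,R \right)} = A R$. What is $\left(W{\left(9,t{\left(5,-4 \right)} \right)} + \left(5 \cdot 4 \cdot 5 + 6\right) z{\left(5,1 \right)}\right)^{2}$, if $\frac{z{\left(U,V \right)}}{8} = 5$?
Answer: $18147600$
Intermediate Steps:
$z{\left(U,V \right)} = 40$ ($z{\left(U,V \right)} = 8 \cdot 5 = 40$)
$\left(W{\left(9,t{\left(5,-4 \right)} \right)} + \left(5 \cdot 4 \cdot 5 + 6\right) z{\left(5,1 \right)}\right)^{2} = \left(- 5 \left(-4\right) + \left(5 \cdot 4 \cdot 5 + 6\right) 40\right)^{2} = \left(\left(-1\right) \left(-20\right) + \left(20 \cdot 5 + 6\right) 40\right)^{2} = \left(20 + \left(100 + 6\right) 40\right)^{2} = \left(20 + 106 \cdot 40\right)^{2} = \left(20 + 4240\right)^{2} = 4260^{2} = 18147600$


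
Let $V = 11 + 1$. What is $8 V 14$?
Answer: $1344$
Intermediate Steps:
$V = 12$
$8 V 14 = 8 \cdot 12 \cdot 14 = 96 \cdot 14 = 1344$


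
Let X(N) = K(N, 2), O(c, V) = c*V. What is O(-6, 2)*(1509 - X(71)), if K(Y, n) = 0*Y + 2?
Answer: -18084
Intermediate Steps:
O(c, V) = V*c
K(Y, n) = 2 (K(Y, n) = 0 + 2 = 2)
X(N) = 2
O(-6, 2)*(1509 - X(71)) = (2*(-6))*(1509 - 1*2) = -12*(1509 - 2) = -12*1507 = -18084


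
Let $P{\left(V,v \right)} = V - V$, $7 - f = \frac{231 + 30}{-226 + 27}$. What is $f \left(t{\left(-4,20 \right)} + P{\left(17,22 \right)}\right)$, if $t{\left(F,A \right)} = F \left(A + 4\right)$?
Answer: $- \frac{158784}{199} \approx -797.91$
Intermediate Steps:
$t{\left(F,A \right)} = F \left(4 + A\right)$
$f = \frac{1654}{199}$ ($f = 7 - \frac{231 + 30}{-226 + 27} = 7 - \frac{261}{-199} = 7 - 261 \left(- \frac{1}{199}\right) = 7 - - \frac{261}{199} = 7 + \frac{261}{199} = \frac{1654}{199} \approx 8.3116$)
$P{\left(V,v \right)} = 0$
$f \left(t{\left(-4,20 \right)} + P{\left(17,22 \right)}\right) = \frac{1654 \left(- 4 \left(4 + 20\right) + 0\right)}{199} = \frac{1654 \left(\left(-4\right) 24 + 0\right)}{199} = \frac{1654 \left(-96 + 0\right)}{199} = \frac{1654}{199} \left(-96\right) = - \frac{158784}{199}$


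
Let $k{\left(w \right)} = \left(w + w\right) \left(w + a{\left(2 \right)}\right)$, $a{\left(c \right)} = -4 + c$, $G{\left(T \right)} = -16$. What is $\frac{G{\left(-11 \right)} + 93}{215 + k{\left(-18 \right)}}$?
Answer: $\frac{7}{85} \approx 0.082353$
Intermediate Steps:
$k{\left(w \right)} = 2 w \left(-2 + w\right)$ ($k{\left(w \right)} = \left(w + w\right) \left(w + \left(-4 + 2\right)\right) = 2 w \left(w - 2\right) = 2 w \left(-2 + w\right)$)
$\frac{G{\left(-11 \right)} + 93}{215 + k{\left(-18 \right)}} = \frac{-16 + 93}{215 + 2 \left(-18\right) \left(-2 - 18\right)} = \frac{77}{215 + 2 \left(-18\right) \left(-20\right)} = \frac{77}{215 + 720} = \frac{77}{935} = 77 \cdot \frac{1}{935} = \frac{7}{85}$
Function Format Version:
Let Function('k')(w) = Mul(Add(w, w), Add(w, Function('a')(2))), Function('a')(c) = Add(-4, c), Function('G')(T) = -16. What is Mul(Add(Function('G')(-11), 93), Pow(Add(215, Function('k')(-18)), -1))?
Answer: Rational(7, 85) ≈ 0.082353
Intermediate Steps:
Function('k')(w) = Mul(2, w, Add(-2, w)) (Function('k')(w) = Mul(Add(w, w), Add(w, Add(-4, 2))) = Mul(Mul(2, w), Add(w, -2)) = Mul(Mul(2, w), Add(-2, w)) = Mul(2, w, Add(-2, w)))
Mul(Add(Function('G')(-11), 93), Pow(Add(215, Function('k')(-18)), -1)) = Mul(Add(-16, 93), Pow(Add(215, Mul(2, -18, Add(-2, -18))), -1)) = Mul(77, Pow(Add(215, Mul(2, -18, -20)), -1)) = Mul(77, Pow(Add(215, 720), -1)) = Mul(77, Pow(935, -1)) = Mul(77, Rational(1, 935)) = Rational(7, 85)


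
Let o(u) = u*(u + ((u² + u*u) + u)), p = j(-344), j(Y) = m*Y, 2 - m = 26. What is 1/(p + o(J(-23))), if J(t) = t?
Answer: -1/15020 ≈ -6.6578e-5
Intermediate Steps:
m = -24 (m = 2 - 1*26 = 2 - 26 = -24)
j(Y) = -24*Y
p = 8256 (p = -24*(-344) = 8256)
o(u) = u*(2*u + 2*u²) (o(u) = u*(u + ((u² + u²) + u)) = u*(u + (2*u² + u)) = u*(u + (u + 2*u²)) = u*(2*u + 2*u²))
1/(p + o(J(-23))) = 1/(8256 + 2*(-23)²*(1 - 23)) = 1/(8256 + 2*529*(-22)) = 1/(8256 - 23276) = 1/(-15020) = -1/15020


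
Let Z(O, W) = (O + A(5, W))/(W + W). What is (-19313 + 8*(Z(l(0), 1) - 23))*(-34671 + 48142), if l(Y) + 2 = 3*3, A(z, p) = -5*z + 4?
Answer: -263398463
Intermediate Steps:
A(z, p) = 4 - 5*z
l(Y) = 7 (l(Y) = -2 + 3*3 = -2 + 9 = 7)
Z(O, W) = (-21 + O)/(2*W) (Z(O, W) = (O + (4 - 5*5))/(W + W) = (O + (4 - 25))/((2*W)) = (O - 21)*(1/(2*W)) = (-21 + O)*(1/(2*W)) = (-21 + O)/(2*W))
(-19313 + 8*(Z(l(0), 1) - 23))*(-34671 + 48142) = (-19313 + 8*((½)*(-21 + 7)/1 - 23))*(-34671 + 48142) = (-19313 + 8*((½)*1*(-14) - 23))*13471 = (-19313 + 8*(-7 - 23))*13471 = (-19313 + 8*(-30))*13471 = (-19313 - 240)*13471 = -19553*13471 = -263398463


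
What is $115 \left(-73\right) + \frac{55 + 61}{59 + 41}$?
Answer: $- \frac{209846}{25} \approx -8393.8$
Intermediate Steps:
$115 \left(-73\right) + \frac{55 + 61}{59 + 41} = -8395 + \frac{116}{100} = -8395 + 116 \cdot \frac{1}{100} = -8395 + \frac{29}{25} = - \frac{209846}{25}$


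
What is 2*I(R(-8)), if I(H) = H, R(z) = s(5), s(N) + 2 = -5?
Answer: -14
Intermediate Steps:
s(N) = -7 (s(N) = -2 - 5 = -7)
R(z) = -7
2*I(R(-8)) = 2*(-7) = -14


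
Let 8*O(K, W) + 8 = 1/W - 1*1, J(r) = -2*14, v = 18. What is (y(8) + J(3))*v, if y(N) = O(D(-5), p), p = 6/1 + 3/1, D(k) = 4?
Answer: -524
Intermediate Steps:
p = 9 (p = 6*1 + 3*1 = 6 + 3 = 9)
J(r) = -28
O(K, W) = -9/8 + 1/(8*W) (O(K, W) = -1 + (1/W - 1*1)/8 = -1 + (1/W - 1)/8 = -1 + (-1 + 1/W)/8 = -1 + (-⅛ + 1/(8*W)) = -9/8 + 1/(8*W))
y(N) = -10/9 (y(N) = (⅛)*(1 - 9*9)/9 = (⅛)*(⅑)*(1 - 81) = (⅛)*(⅑)*(-80) = -10/9)
(y(8) + J(3))*v = (-10/9 - 28)*18 = -262/9*18 = -524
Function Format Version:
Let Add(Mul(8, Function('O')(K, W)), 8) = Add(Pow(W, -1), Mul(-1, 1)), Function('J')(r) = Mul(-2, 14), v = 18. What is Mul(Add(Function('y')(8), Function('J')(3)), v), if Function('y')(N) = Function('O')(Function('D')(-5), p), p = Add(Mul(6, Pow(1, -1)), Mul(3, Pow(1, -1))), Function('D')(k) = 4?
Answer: -524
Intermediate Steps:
p = 9 (p = Add(Mul(6, 1), Mul(3, 1)) = Add(6, 3) = 9)
Function('J')(r) = -28
Function('O')(K, W) = Add(Rational(-9, 8), Mul(Rational(1, 8), Pow(W, -1))) (Function('O')(K, W) = Add(-1, Mul(Rational(1, 8), Add(Pow(W, -1), Mul(-1, 1)))) = Add(-1, Mul(Rational(1, 8), Add(Pow(W, -1), -1))) = Add(-1, Mul(Rational(1, 8), Add(-1, Pow(W, -1)))) = Add(-1, Add(Rational(-1, 8), Mul(Rational(1, 8), Pow(W, -1)))) = Add(Rational(-9, 8), Mul(Rational(1, 8), Pow(W, -1))))
Function('y')(N) = Rational(-10, 9) (Function('y')(N) = Mul(Rational(1, 8), Pow(9, -1), Add(1, Mul(-9, 9))) = Mul(Rational(1, 8), Rational(1, 9), Add(1, -81)) = Mul(Rational(1, 8), Rational(1, 9), -80) = Rational(-10, 9))
Mul(Add(Function('y')(8), Function('J')(3)), v) = Mul(Add(Rational(-10, 9), -28), 18) = Mul(Rational(-262, 9), 18) = -524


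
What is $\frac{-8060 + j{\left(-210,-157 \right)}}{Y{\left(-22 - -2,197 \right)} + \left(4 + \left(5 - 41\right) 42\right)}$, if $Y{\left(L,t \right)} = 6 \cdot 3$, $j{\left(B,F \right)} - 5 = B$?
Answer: $\frac{1653}{298} \approx 5.547$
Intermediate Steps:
$j{\left(B,F \right)} = 5 + B$
$Y{\left(L,t \right)} = 18$
$\frac{-8060 + j{\left(-210,-157 \right)}}{Y{\left(-22 - -2,197 \right)} + \left(4 + \left(5 - 41\right) 42\right)} = \frac{-8060 + \left(5 - 210\right)}{18 + \left(4 + \left(5 - 41\right) 42\right)} = \frac{-8060 - 205}{18 + \left(4 + \left(5 - 41\right) 42\right)} = - \frac{8265}{18 + \left(4 - 1512\right)} = - \frac{8265}{18 - 1508} = - \frac{8265}{-1490} = \left(-8265\right) \left(- \frac{1}{1490}\right) = \frac{1653}{298}$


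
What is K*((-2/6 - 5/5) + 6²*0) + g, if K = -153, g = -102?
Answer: 102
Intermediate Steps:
K*((-2/6 - 5/5) + 6²*0) + g = -153*((-2/6 - 5/5) + 6²*0) - 102 = -153*((-2*⅙ - 5*⅕) + 36*0) - 102 = -153*((-⅓ - 1) + 0) - 102 = -153*(-4/3 + 0) - 102 = -153*(-4/3) - 102 = 204 - 102 = 102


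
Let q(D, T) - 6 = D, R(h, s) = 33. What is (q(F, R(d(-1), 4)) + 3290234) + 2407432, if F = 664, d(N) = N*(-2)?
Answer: 5698336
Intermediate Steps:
d(N) = -2*N
q(D, T) = 6 + D
(q(F, R(d(-1), 4)) + 3290234) + 2407432 = ((6 + 664) + 3290234) + 2407432 = (670 + 3290234) + 2407432 = 3290904 + 2407432 = 5698336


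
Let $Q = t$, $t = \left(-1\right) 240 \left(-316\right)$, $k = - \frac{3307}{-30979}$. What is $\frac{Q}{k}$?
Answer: $\frac{2349447360}{3307} \approx 7.1045 \cdot 10^{5}$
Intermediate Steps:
$k = \frac{3307}{30979}$ ($k = \left(-3307\right) \left(- \frac{1}{30979}\right) = \frac{3307}{30979} \approx 0.10675$)
$t = 75840$ ($t = \left(-240\right) \left(-316\right) = 75840$)
$Q = 75840$
$\frac{Q}{k} = \frac{75840}{\frac{3307}{30979}} = 75840 \cdot \frac{30979}{3307} = \frac{2349447360}{3307}$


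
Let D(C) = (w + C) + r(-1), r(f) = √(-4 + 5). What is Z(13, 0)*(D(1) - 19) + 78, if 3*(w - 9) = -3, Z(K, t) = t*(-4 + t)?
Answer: 78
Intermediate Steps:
r(f) = 1 (r(f) = √1 = 1)
w = 8 (w = 9 + (⅓)*(-3) = 9 - 1 = 8)
D(C) = 9 + C (D(C) = (8 + C) + 1 = 9 + C)
Z(13, 0)*(D(1) - 19) + 78 = (0*(-4 + 0))*((9 + 1) - 19) + 78 = (0*(-4))*(10 - 19) + 78 = 0*(-9) + 78 = 0 + 78 = 78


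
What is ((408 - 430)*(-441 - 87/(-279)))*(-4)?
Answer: -3606592/93 ≈ -38781.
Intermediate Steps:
((408 - 430)*(-441 - 87/(-279)))*(-4) = -22*(-441 - 87*(-1/279))*(-4) = -22*(-441 + 29/93)*(-4) = -22*(-40984/93)*(-4) = (901648/93)*(-4) = -3606592/93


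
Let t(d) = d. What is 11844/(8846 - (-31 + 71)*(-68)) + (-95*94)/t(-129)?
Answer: 52406128/746007 ≈ 70.249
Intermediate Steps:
11844/(8846 - (-31 + 71)*(-68)) + (-95*94)/t(-129) = 11844/(8846 - (-31 + 71)*(-68)) - 95*94/(-129) = 11844/(8846 - 40*(-68)) - 8930*(-1/129) = 11844/(8846 - 1*(-2720)) + 8930/129 = 11844/(8846 + 2720) + 8930/129 = 11844/11566 + 8930/129 = 11844*(1/11566) + 8930/129 = 5922/5783 + 8930/129 = 52406128/746007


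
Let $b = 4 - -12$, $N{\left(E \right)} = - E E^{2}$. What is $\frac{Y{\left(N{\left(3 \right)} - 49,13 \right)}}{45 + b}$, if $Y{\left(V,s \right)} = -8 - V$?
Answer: $\frac{68}{61} \approx 1.1148$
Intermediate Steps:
$N{\left(E \right)} = - E^{3}$
$b = 16$ ($b = 4 + 12 = 16$)
$\frac{Y{\left(N{\left(3 \right)} - 49,13 \right)}}{45 + b} = \frac{-8 - \left(- 3^{3} - 49\right)}{45 + 16} = \frac{-8 - \left(\left(-1\right) 27 - 49\right)}{61} = \frac{-8 - \left(-27 - 49\right)}{61} = \frac{-8 - -76}{61} = \frac{-8 + 76}{61} = \frac{1}{61} \cdot 68 = \frac{68}{61}$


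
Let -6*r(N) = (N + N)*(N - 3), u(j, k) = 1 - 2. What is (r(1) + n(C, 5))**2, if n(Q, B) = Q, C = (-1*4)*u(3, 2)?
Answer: 196/9 ≈ 21.778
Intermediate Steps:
u(j, k) = -1
r(N) = -N*(-3 + N)/3 (r(N) = -(N + N)*(N - 3)/6 = -2*N*(-3 + N)/6 = -N*(-3 + N)/3)
C = 4 (C = -1*4*(-1) = -4*(-1) = 4)
(r(1) + n(C, 5))**2 = ((1/3)*1*(3 - 1*1) + 4)**2 = ((1/3)*1*(3 - 1) + 4)**2 = ((1/3)*1*2 + 4)**2 = (2/3 + 4)**2 = (14/3)**2 = 196/9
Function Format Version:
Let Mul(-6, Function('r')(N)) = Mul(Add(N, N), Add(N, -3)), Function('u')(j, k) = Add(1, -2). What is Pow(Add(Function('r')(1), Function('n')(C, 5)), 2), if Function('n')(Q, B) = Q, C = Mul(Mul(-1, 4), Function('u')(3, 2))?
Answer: Rational(196, 9) ≈ 21.778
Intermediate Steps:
Function('u')(j, k) = -1
Function('r')(N) = Mul(Rational(-1, 3), N, Add(-3, N)) (Function('r')(N) = Mul(Rational(-1, 6), Mul(Add(N, N), Add(N, -3))) = Mul(Rational(-1, 6), Mul(Mul(2, N), Add(-3, N))) = Mul(Rational(-1, 6), Mul(2, N, Add(-3, N))) = Mul(Rational(-1, 3), N, Add(-3, N)))
C = 4 (C = Mul(Mul(-1, 4), -1) = Mul(-4, -1) = 4)
Pow(Add(Function('r')(1), Function('n')(C, 5)), 2) = Pow(Add(Mul(Rational(1, 3), 1, Add(3, Mul(-1, 1))), 4), 2) = Pow(Add(Mul(Rational(1, 3), 1, Add(3, -1)), 4), 2) = Pow(Add(Mul(Rational(1, 3), 1, 2), 4), 2) = Pow(Add(Rational(2, 3), 4), 2) = Pow(Rational(14, 3), 2) = Rational(196, 9)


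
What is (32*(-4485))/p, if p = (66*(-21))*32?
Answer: 1495/462 ≈ 3.2359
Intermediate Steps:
p = -44352 (p = -1386*32 = -44352)
(32*(-4485))/p = (32*(-4485))/(-44352) = -143520*(-1/44352) = 1495/462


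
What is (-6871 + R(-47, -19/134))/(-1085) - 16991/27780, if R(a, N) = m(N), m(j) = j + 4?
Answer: 2309275117/403893420 ≈ 5.7175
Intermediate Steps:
m(j) = 4 + j
R(a, N) = 4 + N
(-6871 + R(-47, -19/134))/(-1085) - 16991/27780 = (-6871 + (4 - 19/134))/(-1085) - 16991/27780 = (-6871 + (4 - 19*1/134))*(-1/1085) - 16991*1/27780 = (-6871 + (4 - 19/134))*(-1/1085) - 16991/27780 = (-6871 + 517/134)*(-1/1085) - 16991/27780 = -920197/134*(-1/1085) - 16991/27780 = 920197/145390 - 16991/27780 = 2309275117/403893420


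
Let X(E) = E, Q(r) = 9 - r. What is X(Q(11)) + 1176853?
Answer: 1176851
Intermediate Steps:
X(Q(11)) + 1176853 = (9 - 1*11) + 1176853 = (9 - 11) + 1176853 = -2 + 1176853 = 1176851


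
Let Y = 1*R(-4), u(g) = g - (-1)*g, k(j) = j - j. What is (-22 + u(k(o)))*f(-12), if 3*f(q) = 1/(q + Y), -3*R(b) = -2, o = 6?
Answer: 11/17 ≈ 0.64706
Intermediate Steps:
R(b) = ⅔ (R(b) = -⅓*(-2) = ⅔)
k(j) = 0
u(g) = 2*g (u(g) = g + g = 2*g)
Y = ⅔ (Y = 1*(⅔) = ⅔ ≈ 0.66667)
f(q) = 1/(3*(⅔ + q)) (f(q) = 1/(3*(q + ⅔)) = 1/(3*(⅔ + q)))
(-22 + u(k(o)))*f(-12) = (-22 + 2*0)/(2 + 3*(-12)) = (-22 + 0)/(2 - 36) = -22/(-34) = -22*(-1/34) = 11/17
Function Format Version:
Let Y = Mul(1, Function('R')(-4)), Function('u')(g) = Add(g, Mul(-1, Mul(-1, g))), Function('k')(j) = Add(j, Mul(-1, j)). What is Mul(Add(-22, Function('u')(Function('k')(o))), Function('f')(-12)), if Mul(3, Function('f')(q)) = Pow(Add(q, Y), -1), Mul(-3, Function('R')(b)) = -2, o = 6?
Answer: Rational(11, 17) ≈ 0.64706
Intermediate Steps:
Function('R')(b) = Rational(2, 3) (Function('R')(b) = Mul(Rational(-1, 3), -2) = Rational(2, 3))
Function('k')(j) = 0
Function('u')(g) = Mul(2, g) (Function('u')(g) = Add(g, g) = Mul(2, g))
Y = Rational(2, 3) (Y = Mul(1, Rational(2, 3)) = Rational(2, 3) ≈ 0.66667)
Function('f')(q) = Mul(Rational(1, 3), Pow(Add(Rational(2, 3), q), -1)) (Function('f')(q) = Mul(Rational(1, 3), Pow(Add(q, Rational(2, 3)), -1)) = Mul(Rational(1, 3), Pow(Add(Rational(2, 3), q), -1)))
Mul(Add(-22, Function('u')(Function('k')(o))), Function('f')(-12)) = Mul(Add(-22, Mul(2, 0)), Pow(Add(2, Mul(3, -12)), -1)) = Mul(Add(-22, 0), Pow(Add(2, -36), -1)) = Mul(-22, Pow(-34, -1)) = Mul(-22, Rational(-1, 34)) = Rational(11, 17)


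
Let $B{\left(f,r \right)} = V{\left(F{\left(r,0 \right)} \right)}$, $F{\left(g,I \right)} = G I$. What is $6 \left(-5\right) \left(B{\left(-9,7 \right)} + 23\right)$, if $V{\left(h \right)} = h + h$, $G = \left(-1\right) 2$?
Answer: $-690$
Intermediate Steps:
$G = -2$
$F{\left(g,I \right)} = - 2 I$
$V{\left(h \right)} = 2 h$
$B{\left(f,r \right)} = 0$ ($B{\left(f,r \right)} = 2 \left(\left(-2\right) 0\right) = 2 \cdot 0 = 0$)
$6 \left(-5\right) \left(B{\left(-9,7 \right)} + 23\right) = 6 \left(-5\right) \left(0 + 23\right) = \left(-30\right) 23 = -690$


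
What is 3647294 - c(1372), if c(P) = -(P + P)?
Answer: 3650038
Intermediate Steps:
c(P) = -2*P
3647294 - c(1372) = 3647294 - (-2)*1372 = 3647294 - 1*(-2744) = 3647294 + 2744 = 3650038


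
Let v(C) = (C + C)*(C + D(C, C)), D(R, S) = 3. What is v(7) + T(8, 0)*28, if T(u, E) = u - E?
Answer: 364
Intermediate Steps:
v(C) = 2*C*(3 + C) (v(C) = (C + C)*(C + 3) = (2*C)*(3 + C) = 2*C*(3 + C))
v(7) + T(8, 0)*28 = 2*7*(3 + 7) + (8 - 1*0)*28 = 2*7*10 + (8 + 0)*28 = 140 + 8*28 = 140 + 224 = 364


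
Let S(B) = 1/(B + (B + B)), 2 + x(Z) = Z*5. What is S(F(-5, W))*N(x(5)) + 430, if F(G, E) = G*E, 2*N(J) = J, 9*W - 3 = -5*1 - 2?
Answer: 17269/40 ≈ 431.73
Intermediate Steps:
x(Z) = -2 + 5*Z (x(Z) = -2 + Z*5 = -2 + 5*Z)
W = -4/9 (W = 1/3 + (-5*1 - 2)/9 = 1/3 + (-5 - 2)/9 = 1/3 + (1/9)*(-7) = 1/3 - 7/9 = -4/9 ≈ -0.44444)
N(J) = J/2
F(G, E) = E*G
S(B) = 1/(3*B) (S(B) = 1/(B + 2*B) = 1/(3*B))
S(F(-5, W))*N(x(5)) + 430 = (1/(3*((-4/9*(-5)))))*((-2 + 5*5)/2) + 430 = (1/(3*(20/9)))*((-2 + 25)/2) + 430 = ((1/3)*(9/20))*((1/2)*23) + 430 = (3/20)*(23/2) + 430 = 69/40 + 430 = 17269/40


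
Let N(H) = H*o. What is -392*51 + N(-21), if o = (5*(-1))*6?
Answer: -19362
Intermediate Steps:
o = -30 (o = -5*6 = -30)
N(H) = -30*H (N(H) = H*(-30) = -30*H)
-392*51 + N(-21) = -392*51 - 30*(-21) = -19992 + 630 = -19362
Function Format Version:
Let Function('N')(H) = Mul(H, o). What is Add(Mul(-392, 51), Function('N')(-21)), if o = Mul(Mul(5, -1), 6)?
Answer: -19362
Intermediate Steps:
o = -30 (o = Mul(-5, 6) = -30)
Function('N')(H) = Mul(-30, H) (Function('N')(H) = Mul(H, -30) = Mul(-30, H))
Add(Mul(-392, 51), Function('N')(-21)) = Add(Mul(-392, 51), Mul(-30, -21)) = Add(-19992, 630) = -19362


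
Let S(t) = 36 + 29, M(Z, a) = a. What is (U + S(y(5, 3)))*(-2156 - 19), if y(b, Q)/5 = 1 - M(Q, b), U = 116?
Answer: -393675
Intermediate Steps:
y(b, Q) = 5 - 5*b (y(b, Q) = 5*(1 - b) = 5 - 5*b)
S(t) = 65
(U + S(y(5, 3)))*(-2156 - 19) = (116 + 65)*(-2156 - 19) = 181*(-2175) = -393675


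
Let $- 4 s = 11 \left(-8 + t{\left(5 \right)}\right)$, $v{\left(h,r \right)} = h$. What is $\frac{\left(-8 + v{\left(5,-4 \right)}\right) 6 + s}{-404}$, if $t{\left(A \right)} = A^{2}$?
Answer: $\frac{259}{1616} \approx 0.16027$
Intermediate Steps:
$s = - \frac{187}{4}$ ($s = - \frac{11 \left(-8 + 5^{2}\right)}{4} = - \frac{11 \left(-8 + 25\right)}{4} = - \frac{11 \cdot 17}{4} = \left(- \frac{1}{4}\right) 187 = - \frac{187}{4} \approx -46.75$)
$\frac{\left(-8 + v{\left(5,-4 \right)}\right) 6 + s}{-404} = \frac{\left(-8 + 5\right) 6 - \frac{187}{4}}{-404} = \left(\left(-3\right) 6 - \frac{187}{4}\right) \left(- \frac{1}{404}\right) = \left(-18 - \frac{187}{4}\right) \left(- \frac{1}{404}\right) = \left(- \frac{259}{4}\right) \left(- \frac{1}{404}\right) = \frac{259}{1616}$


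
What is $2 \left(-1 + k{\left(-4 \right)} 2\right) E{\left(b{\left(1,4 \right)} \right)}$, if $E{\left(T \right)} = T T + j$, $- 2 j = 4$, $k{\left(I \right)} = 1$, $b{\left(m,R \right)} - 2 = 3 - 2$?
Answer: $14$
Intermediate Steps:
$b{\left(m,R \right)} = 3$ ($b{\left(m,R \right)} = 2 + \left(3 - 2\right) = 2 + 1 = 3$)
$j = -2$ ($j = \left(- \frac{1}{2}\right) 4 = -2$)
$E{\left(T \right)} = -2 + T^{2}$ ($E{\left(T \right)} = T T - 2 = T^{2} - 2 = -2 + T^{2}$)
$2 \left(-1 + k{\left(-4 \right)} 2\right) E{\left(b{\left(1,4 \right)} \right)} = 2 \left(-1 + 1 \cdot 2\right) \left(-2 + 3^{2}\right) = 2 \left(-1 + 2\right) \left(-2 + 9\right) = 2 \cdot 1 \cdot 7 = 2 \cdot 7 = 14$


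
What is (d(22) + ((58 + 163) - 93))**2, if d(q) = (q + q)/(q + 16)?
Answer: 6022116/361 ≈ 16682.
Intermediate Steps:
d(q) = 2*q/(16 + q) (d(q) = (2*q)/(16 + q) = 2*q/(16 + q))
(d(22) + ((58 + 163) - 93))**2 = (2*22/(16 + 22) + ((58 + 163) - 93))**2 = (2*22/38 + (221 - 93))**2 = (2*22*(1/38) + 128)**2 = (22/19 + 128)**2 = (2454/19)**2 = 6022116/361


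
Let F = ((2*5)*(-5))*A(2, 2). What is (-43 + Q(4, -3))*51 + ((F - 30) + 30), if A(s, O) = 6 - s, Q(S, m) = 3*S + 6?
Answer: -1475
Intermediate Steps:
Q(S, m) = 6 + 3*S
F = -200 (F = ((2*5)*(-5))*(6 - 1*2) = (10*(-5))*(6 - 2) = -50*4 = -200)
(-43 + Q(4, -3))*51 + ((F - 30) + 30) = (-43 + (6 + 3*4))*51 + ((-200 - 30) + 30) = (-43 + (6 + 12))*51 + (-230 + 30) = (-43 + 18)*51 - 200 = -25*51 - 200 = -1275 - 200 = -1475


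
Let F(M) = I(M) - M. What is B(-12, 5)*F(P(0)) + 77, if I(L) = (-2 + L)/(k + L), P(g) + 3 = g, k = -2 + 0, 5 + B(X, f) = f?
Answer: 77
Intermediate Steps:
B(X, f) = -5 + f
k = -2
P(g) = -3 + g
I(L) = 1 (I(L) = (-2 + L)/(-2 + L) = 1)
F(M) = 1 - M
B(-12, 5)*F(P(0)) + 77 = (-5 + 5)*(1 - (-3 + 0)) + 77 = 0*(1 - 1*(-3)) + 77 = 0*(1 + 3) + 77 = 0*4 + 77 = 0 + 77 = 77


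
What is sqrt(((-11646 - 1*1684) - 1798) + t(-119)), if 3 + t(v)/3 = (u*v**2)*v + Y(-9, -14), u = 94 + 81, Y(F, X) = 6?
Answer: I*sqrt(884723594) ≈ 29744.0*I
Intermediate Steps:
u = 175
t(v) = 9 + 525*v**3 (t(v) = -9 + 3*((175*v**2)*v + 6) = -9 + 3*(175*v**3 + 6) = -9 + 3*(6 + 175*v**3) = -9 + (18 + 525*v**3) = 9 + 525*v**3)
sqrt(((-11646 - 1*1684) - 1798) + t(-119)) = sqrt(((-11646 - 1*1684) - 1798) + (9 + 525*(-119)**3)) = sqrt(((-11646 - 1684) - 1798) + (9 + 525*(-1685159))) = sqrt((-13330 - 1798) + (9 - 884708475)) = sqrt(-15128 - 884708466) = sqrt(-884723594) = I*sqrt(884723594)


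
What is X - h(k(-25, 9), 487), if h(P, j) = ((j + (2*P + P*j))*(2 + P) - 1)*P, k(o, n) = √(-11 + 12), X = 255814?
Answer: 252887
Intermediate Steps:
k(o, n) = 1 (k(o, n) = √1 = 1)
h(P, j) = P*(-1 + (2 + P)*(j + 2*P + P*j)) (h(P, j) = ((j + 2*P + P*j)*(2 + P) - 1)*P = ((2 + P)*(j + 2*P + P*j) - 1)*P = (-1 + (2 + P)*(j + 2*P + P*j))*P = P*(-1 + (2 + P)*(j + 2*P + P*j)))
X - h(k(-25, 9), 487) = 255814 - (-1 + 2*487 + 2*1² + 4*1 + 487*1² + 3*1*487) = 255814 - (-1 + 974 + 2*1 + 4 + 487*1 + 1461) = 255814 - (-1 + 974 + 2 + 4 + 487 + 1461) = 255814 - 2927 = 252887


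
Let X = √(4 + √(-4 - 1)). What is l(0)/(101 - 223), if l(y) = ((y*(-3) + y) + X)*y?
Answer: 0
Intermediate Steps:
X = √(4 + I*√5) (X = √(4 + √(-5)) = √(4 + I*√5) ≈ 2.0715 + 0.53971*I)
l(y) = y*(√(4 + I*√5) - 2*y) (l(y) = ((y*(-3) + y) + √(4 + I*√5))*y = ((-3*y + y) + √(4 + I*√5))*y = (-2*y + √(4 + I*√5))*y = (√(4 + I*√5) - 2*y)*y = y*(√(4 + I*√5) - 2*y))
l(0)/(101 - 223) = (0*(√(4 + I*√5) - 2*0))/(101 - 223) = (0*(√(4 + I*√5) + 0))/(-122) = (0*√(4 + I*√5))*(-1/122) = 0*(-1/122) = 0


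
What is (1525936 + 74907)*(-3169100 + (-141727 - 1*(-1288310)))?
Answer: -3237732181831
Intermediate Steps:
(1525936 + 74907)*(-3169100 + (-141727 - 1*(-1288310))) = 1600843*(-3169100 + (-141727 + 1288310)) = 1600843*(-3169100 + 1146583) = 1600843*(-2022517) = -3237732181831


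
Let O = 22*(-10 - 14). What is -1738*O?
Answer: 917664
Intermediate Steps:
O = -528 (O = 22*(-24) = -528)
-1738*O = -1738*(-528) = 917664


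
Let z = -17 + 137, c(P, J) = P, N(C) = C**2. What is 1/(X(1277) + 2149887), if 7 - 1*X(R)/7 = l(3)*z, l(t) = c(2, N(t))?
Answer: 1/2148256 ≈ 4.6549e-7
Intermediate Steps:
z = 120
l(t) = 2
X(R) = -1631 (X(R) = 49 - 14*120 = 49 - 7*240 = 49 - 1680 = -1631)
1/(X(1277) + 2149887) = 1/(-1631 + 2149887) = 1/2148256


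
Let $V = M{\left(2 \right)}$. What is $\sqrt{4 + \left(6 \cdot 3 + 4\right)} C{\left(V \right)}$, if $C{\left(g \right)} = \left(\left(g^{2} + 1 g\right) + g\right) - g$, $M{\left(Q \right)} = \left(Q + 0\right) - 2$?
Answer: $0$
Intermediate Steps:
$M{\left(Q \right)} = -2 + Q$ ($M{\left(Q \right)} = Q - 2 = -2 + Q$)
$V = 0$ ($V = -2 + 2 = 0$)
$C{\left(g \right)} = g + g^{2}$ ($C{\left(g \right)} = \left(\left(g^{2} + g\right) + g\right) - g = \left(\left(g + g^{2}\right) + g\right) - g = \left(g^{2} + 2 g\right) - g = g + g^{2}$)
$\sqrt{4 + \left(6 \cdot 3 + 4\right)} C{\left(V \right)} = \sqrt{4 + \left(6 \cdot 3 + 4\right)} 0 \left(1 + 0\right) = \sqrt{4 + \left(18 + 4\right)} 0 \cdot 1 = \sqrt{4 + 22} \cdot 0 = \sqrt{26} \cdot 0 = 0$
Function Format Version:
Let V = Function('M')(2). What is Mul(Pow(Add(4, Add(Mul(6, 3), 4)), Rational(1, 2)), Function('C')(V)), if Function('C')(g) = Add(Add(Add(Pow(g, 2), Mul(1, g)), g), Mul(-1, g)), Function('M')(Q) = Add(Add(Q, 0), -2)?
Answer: 0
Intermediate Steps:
Function('M')(Q) = Add(-2, Q) (Function('M')(Q) = Add(Q, -2) = Add(-2, Q))
V = 0 (V = Add(-2, 2) = 0)
Function('C')(g) = Add(g, Pow(g, 2)) (Function('C')(g) = Add(Add(Add(Pow(g, 2), g), g), Mul(-1, g)) = Add(Add(Add(g, Pow(g, 2)), g), Mul(-1, g)) = Add(Add(Pow(g, 2), Mul(2, g)), Mul(-1, g)) = Add(g, Pow(g, 2)))
Mul(Pow(Add(4, Add(Mul(6, 3), 4)), Rational(1, 2)), Function('C')(V)) = Mul(Pow(Add(4, Add(Mul(6, 3), 4)), Rational(1, 2)), Mul(0, Add(1, 0))) = Mul(Pow(Add(4, Add(18, 4)), Rational(1, 2)), Mul(0, 1)) = Mul(Pow(Add(4, 22), Rational(1, 2)), 0) = Mul(Pow(26, Rational(1, 2)), 0) = 0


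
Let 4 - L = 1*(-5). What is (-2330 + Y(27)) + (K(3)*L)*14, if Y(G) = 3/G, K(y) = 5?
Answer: -15299/9 ≈ -1699.9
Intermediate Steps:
L = 9 (L = 4 - (-5) = 4 - 1*(-5) = 4 + 5 = 9)
(-2330 + Y(27)) + (K(3)*L)*14 = (-2330 + 3/27) + (5*9)*14 = (-2330 + 3*(1/27)) + 45*14 = (-2330 + ⅑) + 630 = -20969/9 + 630 = -15299/9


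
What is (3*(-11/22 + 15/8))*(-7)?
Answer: -231/8 ≈ -28.875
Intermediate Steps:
(3*(-11/22 + 15/8))*(-7) = (3*(-11*1/22 + 15*(1/8)))*(-7) = (3*(-1/2 + 15/8))*(-7) = (3*(11/8))*(-7) = (33/8)*(-7) = -231/8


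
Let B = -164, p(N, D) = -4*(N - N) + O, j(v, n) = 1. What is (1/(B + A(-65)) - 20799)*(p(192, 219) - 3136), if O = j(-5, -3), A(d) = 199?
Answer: 456433428/7 ≈ 6.5205e+7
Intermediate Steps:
O = 1
p(N, D) = 1 (p(N, D) = -4*(N - N) + 1 = -4*0 + 1 = 0 + 1 = 1)
(1/(B + A(-65)) - 20799)*(p(192, 219) - 3136) = (1/(-164 + 199) - 20799)*(1 - 3136) = (1/35 - 20799)*(-3135) = -727964/35*(-3135) = 456433428/7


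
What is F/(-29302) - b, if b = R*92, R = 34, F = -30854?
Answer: -45812901/14651 ≈ -3126.9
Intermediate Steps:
b = 3128 (b = 34*92 = 3128)
F/(-29302) - b = -30854/(-29302) - 1*3128 = -30854*(-1/29302) - 3128 = 15427/14651 - 3128 = -45812901/14651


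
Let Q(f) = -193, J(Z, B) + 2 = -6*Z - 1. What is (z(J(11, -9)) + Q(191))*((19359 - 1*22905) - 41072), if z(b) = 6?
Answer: 8343566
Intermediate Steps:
J(Z, B) = -3 - 6*Z (J(Z, B) = -2 + (-6*Z - 1) = -2 + (-1 - 6*Z) = -3 - 6*Z)
(z(J(11, -9)) + Q(191))*((19359 - 1*22905) - 41072) = (6 - 193)*((19359 - 1*22905) - 41072) = -187*((19359 - 22905) - 41072) = -187*(-3546 - 41072) = -187*(-44618) = 8343566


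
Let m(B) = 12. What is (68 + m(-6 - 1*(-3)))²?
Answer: 6400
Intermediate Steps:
(68 + m(-6 - 1*(-3)))² = (68 + 12)² = 80² = 6400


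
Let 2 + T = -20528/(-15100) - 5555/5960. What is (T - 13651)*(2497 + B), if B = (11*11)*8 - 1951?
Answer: -46505421483317/2249900 ≈ -2.0670e+7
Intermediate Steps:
T = -7076281/4499800 (T = -2 + (-20528/(-15100) - 5555/5960) = -2 + (-20528*(-1/15100) - 5555*1/5960) = -2 + (5132/3775 - 1111/1192) = -2 + 1923319/4499800 = -7076281/4499800 ≈ -1.5726)
B = -983 (B = 121*8 - 1951 = 968 - 1951 = -983)
(T - 13651)*(2497 + B) = (-7076281/4499800 - 13651)*(2497 - 983) = -61433846081/4499800*1514 = -46505421483317/2249900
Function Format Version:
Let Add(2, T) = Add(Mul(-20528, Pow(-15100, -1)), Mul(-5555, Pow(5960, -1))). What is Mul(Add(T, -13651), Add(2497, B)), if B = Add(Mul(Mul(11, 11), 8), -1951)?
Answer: Rational(-46505421483317, 2249900) ≈ -2.0670e+7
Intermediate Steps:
T = Rational(-7076281, 4499800) (T = Add(-2, Add(Mul(-20528, Pow(-15100, -1)), Mul(-5555, Pow(5960, -1)))) = Add(-2, Add(Mul(-20528, Rational(-1, 15100)), Mul(-5555, Rational(1, 5960)))) = Add(-2, Add(Rational(5132, 3775), Rational(-1111, 1192))) = Add(-2, Rational(1923319, 4499800)) = Rational(-7076281, 4499800) ≈ -1.5726)
B = -983 (B = Add(Mul(121, 8), -1951) = Add(968, -1951) = -983)
Mul(Add(T, -13651), Add(2497, B)) = Mul(Add(Rational(-7076281, 4499800), -13651), Add(2497, -983)) = Mul(Rational(-61433846081, 4499800), 1514) = Rational(-46505421483317, 2249900)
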